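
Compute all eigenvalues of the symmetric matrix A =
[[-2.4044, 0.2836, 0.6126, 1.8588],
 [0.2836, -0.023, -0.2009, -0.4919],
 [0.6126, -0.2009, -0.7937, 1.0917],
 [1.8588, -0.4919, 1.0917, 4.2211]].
sigma(A) ≈ {-3, -1, 0, 5}

A is real symmetric, so its spectrum consists of real eigenvalues. Expanding the characteristic polynomial of the displayed matrix gives
  det(λ I - A) = p(λ) = λ^4 + (-1)λ^3 + (-17)λ^2 + (-15)λ + (0).
Solving p(λ) = 0 yields eigenvalues ≈ -3, -1, 0, 5. (A is shown rounded to 4 decimals, so these recover the underlying integer eigenvalues to within that precision.)
Verification: the trace of A = 1 equals the sum of eigenvalues 1, and det(A) ≈ -0.0006 matches the eigenvalue product 0.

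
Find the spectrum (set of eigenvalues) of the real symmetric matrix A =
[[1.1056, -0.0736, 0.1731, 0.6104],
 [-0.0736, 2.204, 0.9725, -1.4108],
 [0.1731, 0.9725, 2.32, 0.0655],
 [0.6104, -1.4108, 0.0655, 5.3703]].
sigma(A) ≈ {1, 3, 6} (1 with multiplicity 2)

A is real symmetric, so its spectrum consists of real eigenvalues. Expanding the characteristic polynomial of the displayed matrix gives
  det(λ I - A) = p(λ) = λ^4 + (-11)λ^3 + (37)λ^2 + (-44.9988)λ + (18).
Solving p(λ) = 0 yields eigenvalues ≈ 1, 1, 3, 6. (A is shown rounded to 4 decimals, so these recover the underlying integer eigenvalues to within that precision.)
Verification: the trace of A = 11 equals the sum of eigenvalues 11, and det(A) ≈ 17.9994 matches the eigenvalue product 18.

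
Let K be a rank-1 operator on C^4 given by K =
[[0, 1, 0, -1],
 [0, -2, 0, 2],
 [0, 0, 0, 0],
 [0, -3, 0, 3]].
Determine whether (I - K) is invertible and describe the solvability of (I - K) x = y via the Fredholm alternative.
(I - K) is singular (det(I - K) = 0, i.e. 1 ∈ sigma(K)). (I - K) x = y is solvable iff y ⊥ ker((I - K)^*) = span{(0, -1, 0, 1)}, i.e. iff -y_2 + y_4 = 0. When solvable, the solutions are x = y + c·(-1, 2, 0, 3), c arbitrary (ker(I - K) = span{(-1, 2, 0, 3)}, dimension 1).

K has rank 1, so it is an outer product K = u v^T: every row of K is a multiple of one row vector. Reading off the entries, u = (-1, 2, 0, 3) and v = (0, -1, 0, 1) (row i of K equals u_i·v^T). A rank-one matrix u v^T satisfies K u = u (v·u) and kills the (3)-dimensional subspace v^⊥, so its characteristic polynomial is lambda^3 (lambda - v·u) with v·u = tr K = 1. Hence the eigenvalues of I - K are 1 (multiplicity 3) and 1 - (1) = 0, so det(I - K) = 0. (Direct check: I - K =
[[1, -1, 0, 1],
 [0, 3, 0, -2],
 [0, 0, 1, 0],
 [0, 3, 0, -2]]
has determinant 0.) So 1 is an eigenvalue of K and (I - K) is not invertible. The finite-dimensional Fredholm alternative says: either (I - K) is invertible, or ker(I - K) ≠ {0} and then range(I - K) = ker((I - K)^*)^⊥, with dim ker(I - K) = dim ker((I - K)^*). We are in the second case, so we need both kernels. Kernel of I - K: (I - K) u = u - u (v·u) = u - u = 0, so ker(I - K) = span{u} = span{(-1, 2, 0, 3)} (it is exactly 1-dimensional because rank(I - K) = 3). Kernel of the adjoint: K is real, so (I - K)^* = I - K^T = I - v u^T, and (I - v u^T) v = v - v (u·v) = 0; hence ker((I - K)^*) = span{v} = span{(0, -1, 0, 1)}. Therefore (I - K) x = y is solvable iff <y, v> = 0, i.e. iff -y_2 + y_4 = 0. When this holds, K y = u (v·y) = 0, so (I - K) y = y and x = y is a particular solution; the full solution set is the line x = y + c·u = y + c·(-1, 2, 0, 3), c ∈ C.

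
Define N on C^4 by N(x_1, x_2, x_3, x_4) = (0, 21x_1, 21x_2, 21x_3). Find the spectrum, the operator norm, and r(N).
sigma(N) = {0}; ||N|| = 21; r(N) = 0. (N is nilpotent with N^4 = 0.)

On C^4, N is a strictly lower-triangular matrix with 21 on the subdiagonal and zeros elsewhere, so its characteristic polynomial is lambda^4 and every eigenvalue is 0: sigma(N) = {0}. For the operator norm, N e_i = 21e_{i+1} for i = 1, ..., 3 and N e_4 = 0, so the singular values of N are 21 (with multiplicity 3) and 0; hence ||N|| = 21. The spectral radius r(N) = max|lambda| = 0. Note ||N|| > r(N) — characteristic of non-normal nilpotent operators. Indeed N^4 = 0.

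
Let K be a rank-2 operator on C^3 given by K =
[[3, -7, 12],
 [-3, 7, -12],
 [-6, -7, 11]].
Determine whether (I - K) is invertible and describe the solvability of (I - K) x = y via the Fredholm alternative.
(I - K) is invertible (det(I - K) = 78 ≠ 0), so for every y in C^3 the equation (I - K) x = y has a unique solution.

K has rank 2 and factors as K = U V^T = u1 v1^T + u2 v2^T with u1 = (2, -2, 3), v1 = (-3, -2, 3), u2 = (-3, 3, -1), v2 = (-3, 1, -2) (multiplying out reproduces the displayed K). The nonzero eigenvalues of U V^T coincide with those of the 2 x 2 matrix G = V^T U = [[v1·u1, v1·u2], [v2·u1, v2·u2]] = [[7, 0], [-14, 14]], and by the Sylvester determinant identity det(I_3 - U V^T) = det(I_2 - V^T U) = det([[-6, 0], [14, -13]]) = (-6)(-13) - (0)(14) = 78. (Direct check: I - K =
[[-2, 7, -12],
 [3, -6, 12],
 [6, 7, -10]]
has determinant 78.) The finite-dimensional Fredholm alternative says: either (I - K) is invertible, or ker(I - K) ≠ {0} and then range(I - K) = ker((I - K)^*)^⊥, with dim ker(I - K) = dim ker((I - K)^*). Since det(I - K) ≠ 0, 1 is not an eigenvalue of K and ker(I - K) = {0}, so we are in the first case: for every y there is a unique x = (I - K)^(-1) y. (Explicitly, by the Woodbury identity, (I - U V^T)^(-1) = I + U (I_2 - G)^(-1) V^T.)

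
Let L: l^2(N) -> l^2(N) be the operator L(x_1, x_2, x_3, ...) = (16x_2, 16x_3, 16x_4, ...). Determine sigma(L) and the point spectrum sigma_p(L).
sigma(L) = closed disk {z in C : |z| ≤ 16}; sigma_p(L) = open disk {z in C : |z| < 16}

Note L = 16·V where V is the unit left shift (V x)_k = x_{k+1}; so sigma(L) = 16·sigma(V) and ||L|| = 16||V||. ||L x||^2 = 256sum_{k≥2} |x_k|^2 ≤ 256||x||^2, with equality on {x : x_1 = 0}, so ||L|| = 16. For any lambda with |lambda| < 16, set r = lambda/16 (|r| < 1); the vector x = (1, r, r^2, ...) is in l^2 and satisfies L x = 16(r, r^2, ...) = lambda x, so lambda is an eigenvalue. On the boundary |lambda| = 16 the geometric series diverges, so no l^2 eigenvector exists, but these lambda lie in the approximate point spectrum. Hence sigma(L) is the closed disk of radius 16 and sigma_p(L) is the open disk.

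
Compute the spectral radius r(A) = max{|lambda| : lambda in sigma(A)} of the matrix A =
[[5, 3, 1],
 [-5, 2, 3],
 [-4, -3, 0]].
r(A) = sqrt(32) ≈ 5.6569

The eigenvalues of A are the roots of its characteristic polynomial. With M = A (coefficients from the trace, the sum of principal 2x2 minors, and det A):
  p(λ) = det(λ I - M) = λ^3 - 7λ^2 + 38λ - 32.
By the rational root theorem any rational root is an integer divisor of 32. Testing λ = 1: p(1) = 1 - 7 + 38 - 32 = 0, so λ = 1 is a root. Dividing out (λ - 1) leaves p(λ) = (λ - 1)(λ^2 - 6λ + 32). For λ^2 - 6λ + 32 the discriminant is -92. It is negative, so the roots are the complex-conjugate pair λ = 3 ± (sqrt(92)/2) i ≈ 3 ± 4.7958i. For a conjugate pair the product of the roots equals the constant term, so |λ|^2 = 32 and |λ| = sqrt(32) ≈ 5.6569.
Thus the eigenvalues (to 4 decimals) are 3 ± 4.7958i (modulus 5.6569); 1 (modulus 1). The spectral radius is the largest modulus: r(A) = sqrt(32) ≈ 5.6569. (Cross-check: r(A) ≤ ||A||_2 ≈ 8.5158; equality holds whenever A is normal, though it can also hold for some non-normal A.)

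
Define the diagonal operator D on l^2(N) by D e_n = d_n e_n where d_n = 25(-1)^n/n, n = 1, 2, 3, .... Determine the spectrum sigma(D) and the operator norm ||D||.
sigma(D) = {25(-1)^n/n : n ≥ 1} ∪ {0}; ||D|| = 25

A bounded diagonal operator on l^2 with diagonal entries d_n has spectrum equal to the closure of {d_n : n ≥ 1}: every d_n is an eigenvalue (with eigenvector e_n), so {d_n} ⊂ sigma(D); the spectrum is closed, so its closure is too; and for lambda not in the closure, (D - lambda I) has bounded inverse (the diagonal entries 1/(d_n - lambda) are bounded). For our sequence d_n = 25(-1)^n/n, n = 1, 2, 3, ...:
  - {d_n} = {25(-1)^n/n : n ≥ 1}; the only limit point is 0
  - closure = {25(-1)^n/n : n ≥ 1} ∪ {0}
For the norm: a diagonal operator has ||D|| = sup_n |d_n|. Here |d_n| = 25/n is decreasing, so sup_n |d_n| = |d_1| = 25. So ||D|| = 25.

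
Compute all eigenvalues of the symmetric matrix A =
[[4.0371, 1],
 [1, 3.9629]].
sigma(A) ≈ {3, 5}

A is real symmetric, so its spectrum consists of real eigenvalues. Expanding the characteristic polynomial of the displayed matrix gives
  det(λ I - A) = p(λ) = λ^2 + (-8)λ + (15).
Solving p(λ) = 0 yields eigenvalues ≈ 3, 5. (A is shown rounded to 4 decimals, so these recover the underlying integer eigenvalues to within that precision.)
Verification: the trace of A = 8 equals the sum of eigenvalues 8, and det(A) ≈ 15.0000 matches the eigenvalue product 15.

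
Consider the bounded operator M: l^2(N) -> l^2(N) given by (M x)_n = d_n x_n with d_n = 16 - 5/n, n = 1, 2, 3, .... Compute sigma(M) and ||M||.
sigma(M) = {16 - 5/n : n ≥ 1} ∪ {16}; ||M|| = 16

A bounded diagonal operator on l^2 with diagonal entries d_n has spectrum equal to the closure of {d_n : n ≥ 1}: every d_n is an eigenvalue (with eigenvector e_n), so {d_n} ⊂ sigma(M); the spectrum is closed, so its closure is too; and for lambda not in the closure, (M - lambda I) has bounded inverse (the diagonal entries 1/(d_n - lambda) are bounded). For our sequence d_n = 16 - 5/n, n = 1, 2, 3, ...:
  - {d_n} = {16 - 5/n : n ≥ 1}; the only limit point is 16
  - closure = {16 - 5/n : n ≥ 1} ∪ {16}
For the norm: a diagonal operator has ||M|| = sup_n |d_n|. Here d_n = 16 - 5/n increases monotonically from d_1 = 11 toward 16, with all terms in [11, 16); so sup_n |d_n| = 16 (the supremum is the limit, not attained). So ||M|| = 16.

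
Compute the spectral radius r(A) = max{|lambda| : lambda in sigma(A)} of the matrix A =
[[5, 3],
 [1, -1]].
r(A) = (4 + sqrt(48))/2 ≈ 5.4641

The eigenvalues of A are the roots of its characteristic polynomial. With M = A (coefficients from the trace and determinant):
  p(λ) = det(λ I - M) = λ^2 - 4λ - 8.
For λ^2 - 4λ - 8 the discriminant is 48. It is nonnegative but not a perfect square, so the roots are real and irrational: λ = (4 ± sqrt(48))/2 ≈ 5.4641, -1.4641.
Thus the eigenvalues (to 4 decimals) are 5.4641 (modulus 5.4641); -1.4641 (modulus 1.4641). The spectral radius is the largest modulus: r(A) = (4 + sqrt(48))/2 ≈ 5.4641. (Cross-check: r(A) ≤ ||A||_2 ≈ 5.8416; equality holds whenever A is normal, though it can also hold for some non-normal A.)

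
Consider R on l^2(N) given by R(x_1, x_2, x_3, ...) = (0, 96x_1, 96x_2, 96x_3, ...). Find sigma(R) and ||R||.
sigma(R) = closed disk {z in C : |z| ≤ 96}; ||R|| = 96

Note R = 96·U where U is the unit right shift (U x)_k = x_{k-1} (with x_0 := 0); so ||R|| = 96||U|| and sigma(R) = 96·sigma(U). ||R x||^2 = sum_{k≥1} |96x_k|^2 = 9216||x||^2, so ||R|| = 96 and sigma(R) ⊂ {|z| ≤ 96}. For any |lambda| < 96, the equation (R - lambda I) x = 0 forces x_1 = 0, then 96x_k = lambda x_{k+1} ⇒ x = 0, so R has no eigenvalues. But (R - lambda I) is not surjective for |lambda| < 96: solving (R - lambda I) x = e_1 would require x_n proportional to (lambda/96)^(-n), which is not in l^2. So every |lambda| < 96 lies in the residual spectrum. The boundary |lambda| = 96 is in the approximate point spectrum (the spectrum is closed). Hence sigma(R) is the closed disk of radius 96.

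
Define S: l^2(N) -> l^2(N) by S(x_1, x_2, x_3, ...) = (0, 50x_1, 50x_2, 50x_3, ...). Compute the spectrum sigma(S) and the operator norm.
sigma(S) = closed disk {z in C : |z| ≤ 50}; ||S|| = 50

Note S = 50·U where U is the unit right shift (U x)_k = x_{k-1} (with x_0 := 0); so ||S|| = 50||U|| and sigma(S) = 50·sigma(U). ||S x||^2 = sum_{k≥1} |50x_k|^2 = 2500||x||^2, so ||S|| = 50 and sigma(S) ⊂ {|z| ≤ 50}. For any |lambda| < 50, the equation (S - lambda I) x = 0 forces x_1 = 0, then 50x_k = lambda x_{k+1} ⇒ x = 0, so S has no eigenvalues. But (S - lambda I) is not surjective for |lambda| < 50: solving (S - lambda I) x = e_1 would require x_n proportional to (lambda/50)^(-n), which is not in l^2. So every |lambda| < 50 lies in the residual spectrum. The boundary |lambda| = 50 is in the approximate point spectrum (the spectrum is closed). Hence sigma(S) is the closed disk of radius 50.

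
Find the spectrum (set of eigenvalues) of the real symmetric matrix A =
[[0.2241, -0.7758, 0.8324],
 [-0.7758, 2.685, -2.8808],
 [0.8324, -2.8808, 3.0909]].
sigma(A) ≈ {0, 6} (0 with multiplicity 2)

A is real symmetric, so its spectrum consists of real eigenvalues. Expanding the characteristic polynomial of the displayed matrix gives
  det(λ I - A) = p(λ) = λ^3 + (-6)λ^2 + (0)λ + (0).
Solving p(λ) = 0 yields eigenvalues ≈ 0, 0, 6. (A is shown rounded to 4 decimals, so these recover the underlying integer eigenvalues to within that precision.)
Verification: the trace of A = 6 equals the sum of eigenvalues 6, and det(A) ≈ -0.0000 matches the eigenvalue product 0.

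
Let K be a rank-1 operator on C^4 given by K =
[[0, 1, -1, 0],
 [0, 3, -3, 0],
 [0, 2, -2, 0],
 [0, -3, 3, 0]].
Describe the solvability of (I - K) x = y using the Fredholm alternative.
(I - K) is singular (det(I - K) = 0, i.e. 1 ∈ sigma(K)). (I - K) x = y is solvable iff y ⊥ ker((I - K)^*) = span{(0, 1, -1, 0)}, i.e. iff y_2 - y_3 = 0. When solvable, the solutions are x = y + c·(1, 3, 2, -3), c arbitrary (ker(I - K) = span{(1, 3, 2, -3)}, dimension 1).

K has rank 1, so it is an outer product K = u v^T: every row of K is a multiple of one row vector. Reading off the entries, u = (1, 3, 2, -3) and v = (0, 1, -1, 0) (row i of K equals u_i·v^T). A rank-one matrix u v^T satisfies K u = u (v·u) and kills the (3)-dimensional subspace v^⊥, so its characteristic polynomial is lambda^3 (lambda - v·u) with v·u = tr K = 1. Hence the eigenvalues of I - K are 1 (multiplicity 3) and 1 - (1) = 0, so det(I - K) = 0. (Direct check: I - K =
[[1, -1, 1, 0],
 [0, -2, 3, 0],
 [0, -2, 3, 0],
 [0, 3, -3, 1]]
has determinant 0.) So 1 is an eigenvalue of K and (I - K) is not invertible. The finite-dimensional Fredholm alternative says: either (I - K) is invertible, or ker(I - K) ≠ {0} and then range(I - K) = ker((I - K)^*)^⊥, with dim ker(I - K) = dim ker((I - K)^*). We are in the second case, so we need both kernels. Kernel of I - K: (I - K) u = u - u (v·u) = u - u = 0, so ker(I - K) = span{u} = span{(1, 3, 2, -3)} (it is exactly 1-dimensional because rank(I - K) = 3). Kernel of the adjoint: K is real, so (I - K)^* = I - K^T = I - v u^T, and (I - v u^T) v = v - v (u·v) = 0; hence ker((I - K)^*) = span{v} = span{(0, 1, -1, 0)}. Therefore (I - K) x = y is solvable iff <y, v> = 0, i.e. iff y_2 - y_3 = 0. When this holds, K y = u (v·y) = 0, so (I - K) y = y and x = y is a particular solution; the full solution set is the line x = y + c·u = y + c·(1, 3, 2, -3), c ∈ C.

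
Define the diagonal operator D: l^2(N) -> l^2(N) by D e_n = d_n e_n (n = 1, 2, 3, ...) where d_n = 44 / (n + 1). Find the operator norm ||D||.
||D|| = 22 (attained at n = 1)

For D diagonal, ||D|| = sup_n |d_n| = sup_n 44/(n + 1). This is positive and strictly decreasing in n, so the supremum is attained at n = 1: d_1 = 44/(1 + 1) = 22. Hence ||D|| = 22.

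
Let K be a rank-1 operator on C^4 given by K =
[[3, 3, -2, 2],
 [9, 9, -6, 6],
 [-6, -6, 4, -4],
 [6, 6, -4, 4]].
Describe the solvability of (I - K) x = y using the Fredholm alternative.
(I - K) is invertible (det(I - K) = -19 ≠ 0), so for every y in C^4 the equation (I - K) x = y has a unique solution.

K has rank 1, so it is an outer product K = u v^T: every row of K is a multiple of one row vector. Reading off the entries, u = (-1, -3, 2, -2) and v = (-3, -3, 2, -2) (row i of K equals u_i·v^T). A rank-one matrix u v^T satisfies K u = u (v·u) and kills the (3)-dimensional subspace v^⊥, so its characteristic polynomial is lambda^3 (lambda - v·u) with v·u = tr K = 20. Hence the eigenvalues of I - K are 1 (multiplicity 3) and 1 - (20) = -19, so det(I - K) = -19. (Direct check: I - K =
[[-2, -3, 2, -2],
 [-9, -8, 6, -6],
 [6, 6, -3, 4],
 [-6, -6, 4, -3]]
has determinant -19.) The finite-dimensional Fredholm alternative says: either (I - K) is invertible, or ker(I - K) ≠ {0} and then range(I - K) = ker((I - K)^*)^⊥, with dim ker(I - K) = dim ker((I - K)^*). Since det(I - K) ≠ 0, 1 is not an eigenvalue of K and ker(I - K) = {0}, so we are in the first case: for every y there is a unique x = (I - K)^(-1) y. Explicitly, by the Sherman–Morrison formula, (I - u v^T)^(-1) = I + u v^T/(1 - v·u), i.e. (I - K)^(-1) = I + K/(-19).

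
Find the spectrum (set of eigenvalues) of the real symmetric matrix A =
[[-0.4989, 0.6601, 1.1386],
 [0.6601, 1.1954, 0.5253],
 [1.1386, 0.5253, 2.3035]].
sigma(A) ≈ {-1, 1, 3}

A is real symmetric, so its spectrum consists of real eigenvalues. Expanding the characteristic polynomial of the displayed matrix gives
  det(λ I - A) = p(λ) = λ^3 + (-3)λ^2 + (-1)λ + (3).
Solving p(λ) = 0 yields eigenvalues ≈ -1, 1, 3. (A is shown rounded to 4 decimals, so these recover the underlying integer eigenvalues to within that precision.)
Verification: the trace of A = 3 equals the sum of eigenvalues 3, and det(A) ≈ -2.9999 matches the eigenvalue product -3.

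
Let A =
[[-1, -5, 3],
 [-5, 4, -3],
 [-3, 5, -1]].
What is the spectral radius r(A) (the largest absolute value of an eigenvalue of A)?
r(A) ≈ 4.1298

The eigenvalues of A are the roots of its characteristic polynomial. With M = A (coefficients from the trace, the sum of principal 2x2 minors, and det A):
  p(λ) = det(λ I - M) = λ^3 - 2λ^2 - 8λ + 70.
No integer candidate from the rational root theorem (±divisors of 70) is a root, so the roots are irrational. The cubic discriminant is Δ = -107596 < 0, so there is one real root and a complex-conjugate pair. p(-5) = -65 and p(-4) = 6 have opposite signs, so a root lies in (-5, -4); Newton's method refines it to λ ≈ -4.1044. Dividing out (λ - (-4.1044)) leaves approximately λ^2 - 6.1044λ + 17.0549. For λ^2 - 6.1044λ + 17.0549 the discriminant is -30.9558. It is negative, so the remaining roots are the complex-conjugate pair λ ≈ 3.0522 ± 2.7819i. Their product equals the constant term, so |λ|^2 ≈ 17.0549 and |λ| ≈ 4.1298.
Thus the eigenvalues (to 4 decimals) are -4.1044 (modulus 4.1044); 3.0522 ± 2.7819i (modulus 4.1298). The spectral radius is the largest modulus: r(A) ≈ 4.1298. (Cross-check: r(A) ≤ ||A||_2 ≈ 9.9806; equality holds whenever A is normal, though it can also hold for some non-normal A.)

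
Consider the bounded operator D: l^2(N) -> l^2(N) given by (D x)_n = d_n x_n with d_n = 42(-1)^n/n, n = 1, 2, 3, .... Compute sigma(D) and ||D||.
sigma(D) = {42(-1)^n/n : n ≥ 1} ∪ {0}; ||D|| = 42

A bounded diagonal operator on l^2 with diagonal entries d_n has spectrum equal to the closure of {d_n : n ≥ 1}: every d_n is an eigenvalue (with eigenvector e_n), so {d_n} ⊂ sigma(D); the spectrum is closed, so its closure is too; and for lambda not in the closure, (D - lambda I) has bounded inverse (the diagonal entries 1/(d_n - lambda) are bounded). For our sequence d_n = 42(-1)^n/n, n = 1, 2, 3, ...:
  - {d_n} = {42(-1)^n/n : n ≥ 1}; the only limit point is 0
  - closure = {42(-1)^n/n : n ≥ 1} ∪ {0}
For the norm: a diagonal operator has ||D|| = sup_n |d_n|. Here |d_n| = 42/n is decreasing, so sup_n |d_n| = |d_1| = 42. So ||D|| = 42.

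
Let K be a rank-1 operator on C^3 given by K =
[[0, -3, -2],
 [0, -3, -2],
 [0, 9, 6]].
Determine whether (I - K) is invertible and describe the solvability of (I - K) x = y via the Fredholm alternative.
(I - K) is invertible (det(I - K) = -2 ≠ 0), so for every y in C^3 the equation (I - K) x = y has a unique solution.

K has rank 1, so it is an outer product K = u v^T: every row of K is a multiple of one row vector. Reading off the entries, u = (1, 1, -3) and v = (0, -3, -2) (row i of K equals u_i·v^T). A rank-one matrix u v^T satisfies K u = u (v·u) and kills the (2)-dimensional subspace v^⊥, so its characteristic polynomial is lambda^2 (lambda - v·u) with v·u = tr K = 3. Hence the eigenvalues of I - K are 1 (multiplicity 2) and 1 - (3) = -2, so det(I - K) = -2. (Direct check: I - K =
[[1, 3, 2],
 [0, 4, 2],
 [0, -9, -5]]
has determinant -2.) The finite-dimensional Fredholm alternative says: either (I - K) is invertible, or ker(I - K) ≠ {0} and then range(I - K) = ker((I - K)^*)^⊥, with dim ker(I - K) = dim ker((I - K)^*). Since det(I - K) ≠ 0, 1 is not an eigenvalue of K and ker(I - K) = {0}, so we are in the first case: for every y there is a unique x = (I - K)^(-1) y. Explicitly, by the Sherman–Morrison formula, (I - u v^T)^(-1) = I + u v^T/(1 - v·u), i.e. (I - K)^(-1) = I + K/(-2).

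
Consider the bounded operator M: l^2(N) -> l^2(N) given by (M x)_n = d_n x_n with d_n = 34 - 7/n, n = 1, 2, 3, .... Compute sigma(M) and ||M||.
sigma(M) = {34 - 7/n : n ≥ 1} ∪ {34}; ||M|| = 34

A bounded diagonal operator on l^2 with diagonal entries d_n has spectrum equal to the closure of {d_n : n ≥ 1}: every d_n is an eigenvalue (with eigenvector e_n), so {d_n} ⊂ sigma(M); the spectrum is closed, so its closure is too; and for lambda not in the closure, (M - lambda I) has bounded inverse (the diagonal entries 1/(d_n - lambda) are bounded). For our sequence d_n = 34 - 7/n, n = 1, 2, 3, ...:
  - {d_n} = {34 - 7/n : n ≥ 1}; the only limit point is 34
  - closure = {34 - 7/n : n ≥ 1} ∪ {34}
For the norm: a diagonal operator has ||M|| = sup_n |d_n|. Here d_n = 34 - 7/n increases monotonically from d_1 = 27 toward 34, with all terms in [27, 34); so sup_n |d_n| = 34 (the supremum is the limit, not attained). So ||M|| = 34.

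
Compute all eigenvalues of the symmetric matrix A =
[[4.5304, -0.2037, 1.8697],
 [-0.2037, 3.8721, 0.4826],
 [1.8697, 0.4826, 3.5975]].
sigma(A) ≈ {2, 4, 6}

A is real symmetric, so its spectrum consists of real eigenvalues. Expanding the characteristic polynomial of the displayed matrix gives
  det(λ I - A) = p(λ) = λ^3 + (-12)λ^2 + (44)λ + (-48).
Solving p(λ) = 0 yields eigenvalues ≈ 2, 4, 6. (A is shown rounded to 4 decimals, so these recover the underlying integer eigenvalues to within that precision.)
Verification: the trace of A = 12 equals the sum of eigenvalues 12, and det(A) ≈ 47.9999 matches the eigenvalue product 48.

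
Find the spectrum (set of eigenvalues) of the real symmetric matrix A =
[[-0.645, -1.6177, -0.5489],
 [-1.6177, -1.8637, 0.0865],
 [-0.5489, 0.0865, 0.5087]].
sigma(A) ≈ {-3, 0, 1}

A is real symmetric, so its spectrum consists of real eigenvalues. Expanding the characteristic polynomial of the displayed matrix gives
  det(λ I - A) = p(λ) = λ^3 + (2)λ^2 + (-3)λ + (0).
Solving p(λ) = 0 yields eigenvalues ≈ -3, 0, 1. (A is shown rounded to 4 decimals, so these recover the underlying integer eigenvalues to within that precision.)
Verification: the trace of A = -2 equals the sum of eigenvalues -2, and det(A) ≈ 0.0002 matches the eigenvalue product 0.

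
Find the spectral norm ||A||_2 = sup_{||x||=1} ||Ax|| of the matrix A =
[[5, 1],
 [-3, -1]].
||A||_2 = sqrt((36 + sqrt(1280))/2) ≈ 5.9907 (= sqrt(largest eigenvalue of A^T A))

||A||_2 = sigma_max(A) = sqrt(lambda_max(A^T A)). Form the symmetric matrix M = A^T A =
[[34, 8],
 [8, 2]].
Its characteristic polynomial (trace, determinant of M give the coefficients) is
  p(λ) = det(λ I - M) = λ^2 - 36λ + 4.
For λ^2 - 36λ + 4 the discriminant is 1280. It is nonnegative but not a perfect square, so the roots are real and irrational: λ = (36 ± sqrt(1280))/2 ≈ 35.8885, 0.1115.
So the eigenvalues of A^T A are ≈ 0.1115, 35.8885 (all ≥ 0, as they must be for A^T A). The largest is λ_max = (36 + sqrt(1280))/2 ≈ 35.8885, hence ||A||_2 = sqrt(λ_max) = sqrt((36 + sqrt(1280))/2) ≈ 5.9907.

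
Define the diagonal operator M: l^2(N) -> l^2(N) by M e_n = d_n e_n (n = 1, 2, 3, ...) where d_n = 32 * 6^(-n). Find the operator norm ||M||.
||M|| = 16/3 (attained at n = 1)

For M diagonal, ||M|| = sup_n |d_n|. The sequence d_n = 32 * 6^(-n) is positive and strictly decreasing (ratio 6^(-1) < 1), so the supremum is d_1 = 32/6 = 16/3. Hence ||M|| = 16/3.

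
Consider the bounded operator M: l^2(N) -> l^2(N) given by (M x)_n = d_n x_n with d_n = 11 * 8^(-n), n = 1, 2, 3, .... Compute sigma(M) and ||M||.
sigma(M) = {11 * 8^(-n) : n ≥ 1} ∪ {0}; ||M|| = 11/8

A bounded diagonal operator on l^2 with diagonal entries d_n has spectrum equal to the closure of {d_n : n ≥ 1}: every d_n is an eigenvalue (with eigenvector e_n), so {d_n} ⊂ sigma(M); the spectrum is closed, so its closure is too; and for lambda not in the closure, (M - lambda I) has bounded inverse (the diagonal entries 1/(d_n - lambda) are bounded). For our sequence d_n = 11 * 8^(-n), n = 1, 2, 3, ...:
  - {d_n} = {11 * 8^(-n) : n ≥ 1}; the only limit point is 0
  - closure = {11 * 8^(-n) : n ≥ 1} ∪ {0}
For the norm: a diagonal operator has ||M|| = sup_n |d_n|. Here d_n = 11 * 8^(-n) is positive and decreasing, so sup_n |d_n| = d_1 = 11/8. So ||M|| = 11/8.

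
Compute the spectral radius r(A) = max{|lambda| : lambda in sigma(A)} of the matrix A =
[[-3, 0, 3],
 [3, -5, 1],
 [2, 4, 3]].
r(A) ≈ 5.1272

The eigenvalues of A are the roots of its characteristic polynomial. With M = A (coefficients from the trace, the sum of principal 2x2 minors, and det A):
  p(λ) = det(λ I - M) = λ^3 + 5λ^2 - 19λ - 123.
No integer candidate from the rational root theorem (±divisors of 123) is a root, so the roots are irrational. The cubic discriminant is Δ = -100192 < 0, so there is one real root and a complex-conjugate pair. p(4) = -55 and p(5) = 32 have opposite signs, so a root lies in (4, 5); Newton's method refines it to λ ≈ 4.679. Dividing out (λ - (4.679)) leaves approximately λ^2 + 9.679λ + 26.2878. For λ^2 + 9.679λ + 26.2878 the discriminant is -11.4684. It is negative, so the remaining roots are the complex-conjugate pair λ ≈ -4.8395 ± 1.6933i. Their product equals the constant term, so |λ|^2 ≈ 26.2878 and |λ| ≈ 5.1272.
Thus the eigenvalues (to 4 decimals) are 4.679 (modulus 4.679); -4.8395 ± 1.6933i (modulus 5.1272). The spectral radius is the largest modulus: r(A) ≈ 5.1272. (Cross-check: r(A) ≤ ||A||_2 ≈ 6.7092; equality holds whenever A is normal, though it can also hold for some non-normal A.)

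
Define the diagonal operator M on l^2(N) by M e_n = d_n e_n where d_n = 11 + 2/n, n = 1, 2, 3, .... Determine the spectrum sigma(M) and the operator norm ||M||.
sigma(M) = {11 + 2/n : n ≥ 1} ∪ {11}; ||M|| = 13

A bounded diagonal operator on l^2 with diagonal entries d_n has spectrum equal to the closure of {d_n : n ≥ 1}: every d_n is an eigenvalue (with eigenvector e_n), so {d_n} ⊂ sigma(M); the spectrum is closed, so its closure is too; and for lambda not in the closure, (M - lambda I) has bounded inverse (the diagonal entries 1/(d_n - lambda) are bounded). For our sequence d_n = 11 + 2/n, n = 1, 2, 3, ...:
  - {d_n} = {11 + 2/n : n ≥ 1}; the only limit point is 11
  - closure = {11 + 2/n : n ≥ 1} ∪ {11}
For the norm: a diagonal operator has ||M|| = sup_n |d_n|. Here d_n = 11 + 2/n is positive and decreasing, so sup_n |d_n| = d_1 = 11 + 2 = 13. So ||M|| = 13.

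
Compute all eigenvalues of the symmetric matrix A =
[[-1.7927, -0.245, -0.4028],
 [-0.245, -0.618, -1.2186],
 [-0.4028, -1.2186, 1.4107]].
sigma(A) ≈ {-2, -1, 2}

A is real symmetric, so its spectrum consists of real eigenvalues. Expanding the characteristic polynomial of the displayed matrix gives
  det(λ I - A) = p(λ) = λ^3 + (1)λ^2 + (-4)λ + (-4).
Solving p(λ) = 0 yields eigenvalues ≈ -2, -1, 2. (A is shown rounded to 4 decimals, so these recover the underlying integer eigenvalues to within that precision.)
Verification: the trace of A = -1 equals the sum of eigenvalues -1, and det(A) ≈ 4.0001 matches the eigenvalue product 4.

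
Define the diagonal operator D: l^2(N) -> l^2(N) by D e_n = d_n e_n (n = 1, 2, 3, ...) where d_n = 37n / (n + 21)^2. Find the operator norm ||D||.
||D|| = 37/84 (attained at n = 21)

For D diagonal, ||D|| = sup_n |d_n|. Treat f(x) = 37x / (x + 21)^2 for real x > 0. By the quotient rule, f'(x) = 37(21 - x)/(x + 21)^3, which is positive for x < 21 and negative for x > 21. So f has a unique maximum at x = 21, and since 21 is a positive integer, the supremum over n ≥ 1 is attained at n = 21: d_21 = 37·21/(21 + 21)^2 = 37·21/1764 = 37/84. Hence ||D|| = 37/84.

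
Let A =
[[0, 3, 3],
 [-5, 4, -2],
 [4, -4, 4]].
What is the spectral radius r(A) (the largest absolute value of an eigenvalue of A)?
r(A) ≈ 7.3904

The eigenvalues of A are the roots of its characteristic polynomial. With M = A (coefficients from the trace, the sum of principal 2x2 minors, and det A):
  p(λ) = det(λ I - M) = λ^3 - 8λ^2 + 11λ - 48.
No integer candidate from the rational root theorem (±divisors of 48) is a root, so the roots are irrational. The cubic discriminant is Δ = -82060 < 0, so there is one real root and a complex-conjugate pair. p(7) = -20 and p(8) = 40 have opposite signs, so a root lies in (7, 8); Newton's method refines it to λ ≈ 7.3904. Dividing out (λ - (7.3904)) leaves approximately λ^2 - 0.6096λ + 6.4949. For λ^2 - 0.6096λ + 6.4949 the discriminant is -25.608. It is negative, so the remaining roots are the complex-conjugate pair λ ≈ 0.3048 ± 2.5302i. Their product equals the constant term, so |λ|^2 ≈ 6.4949 and |λ| ≈ 2.5485.
Thus the eigenvalues (to 4 decimals) are 7.3904 (modulus 7.3904); 0.3048 ± 2.5302i (modulus 2.5485). The spectral radius is the largest modulus: r(A) ≈ 7.3904. (Cross-check: r(A) ≤ ||A||_2 ≈ 9.5271; equality holds whenever A is normal, though it can also hold for some non-normal A.)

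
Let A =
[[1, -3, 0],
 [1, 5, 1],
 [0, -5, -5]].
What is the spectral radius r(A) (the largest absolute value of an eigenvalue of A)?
r(A) ≈ 4.5024

The eigenvalues of A are the roots of its characteristic polynomial. With M = A (coefficients from the trace, the sum of principal 2x2 minors, and det A):
  p(λ) = det(λ I - M) = λ^3 - λ^2 - 17λ + 35.
No integer candidate from the rational root theorem (±divisors of 35) is a root, so the roots are irrational. The cubic discriminant is Δ = -2284 < 0, so there is one real root and a complex-conjugate pair. p(-5) = -30 and p(-4) = 23 have opposite signs, so a root lies in (-5, -4); Newton's method refines it to λ ≈ -4.5024. Dividing out (λ - (-4.5024)) leaves approximately λ^2 - 5.5024λ + 7.7737. For λ^2 - 5.5024λ + 7.7737 the discriminant is -0.8187. It is negative, so the remaining roots are the complex-conjugate pair λ ≈ 2.7512 ± 0.4524i. Their product equals the constant term, so |λ|^2 ≈ 7.7737 and |λ| ≈ 2.7881.
Thus the eigenvalues (to 4 decimals) are -4.5024 (modulus 4.5024); 2.7512 ± 0.4524i (modulus 2.7881). The spectral radius is the largest modulus: r(A) ≈ 4.5024. (Cross-check: r(A) ≤ ||A||_2 ≈ 8.7638; equality holds whenever A is normal, though it can also hold for some non-normal A.)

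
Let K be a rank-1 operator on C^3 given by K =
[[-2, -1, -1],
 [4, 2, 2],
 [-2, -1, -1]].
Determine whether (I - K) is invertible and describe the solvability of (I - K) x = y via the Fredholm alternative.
(I - K) is invertible (det(I - K) = 2 ≠ 0), so for every y in C^3 the equation (I - K) x = y has a unique solution.

K has rank 1, so it is an outer product K = u v^T: every row of K is a multiple of one row vector. Reading off the entries, u = (1, -2, 1) and v = (-2, -1, -1) (row i of K equals u_i·v^T). A rank-one matrix u v^T satisfies K u = u (v·u) and kills the (2)-dimensional subspace v^⊥, so its characteristic polynomial is lambda^2 (lambda - v·u) with v·u = tr K = -1. Hence the eigenvalues of I - K are 1 (multiplicity 2) and 1 - (-1) = 2, so det(I - K) = 2. (Direct check: I - K =
[[3, 1, 1],
 [-4, -1, -2],
 [2, 1, 2]]
has determinant 2.) The finite-dimensional Fredholm alternative says: either (I - K) is invertible, or ker(I - K) ≠ {0} and then range(I - K) = ker((I - K)^*)^⊥, with dim ker(I - K) = dim ker((I - K)^*). Since det(I - K) ≠ 0, 1 is not an eigenvalue of K and ker(I - K) = {0}, so we are in the first case: for every y there is a unique x = (I - K)^(-1) y. Explicitly, by the Sherman–Morrison formula, (I - u v^T)^(-1) = I + u v^T/(1 - v·u), i.e. (I - K)^(-1) = I + K/(2).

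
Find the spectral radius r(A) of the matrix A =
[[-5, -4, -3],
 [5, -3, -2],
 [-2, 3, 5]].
r(A) ≈ 4.9609

The eigenvalues of A are the roots of its characteristic polynomial. With M = A (coefficients from the trace, the sum of principal 2x2 minors, and det A):
  p(λ) = det(λ I - M) = λ^3 + 3λ^2 - 5λ - 102.
No integer candidate from the rational root theorem (±divisors of 102) is a root, so the roots are irrational. The cubic discriminant is Δ = -241627 < 0, so there is one real root and a complex-conjugate pair. p(4) = -10 and p(5) = 73 have opposite signs, so a root lies in (4, 5); Newton's method refines it to λ ≈ 4.1445. Dividing out (λ - (4.1445)) leaves approximately λ^2 + 7.1445λ + 24.6107. For λ^2 + 7.1445λ + 24.6107 the discriminant is -47.3986. It is negative, so the remaining roots are the complex-conjugate pair λ ≈ -3.5723 ± 3.4423i. Their product equals the constant term, so |λ|^2 ≈ 24.6107 and |λ| ≈ 4.9609.
Thus the eigenvalues (to 4 decimals) are 4.1445 (modulus 4.1445); -3.5723 ± 3.4423i (modulus 4.9609). The spectral radius is the largest modulus: r(A) ≈ 4.9609. (Cross-check: r(A) ≤ ||A||_2 ≈ 8.3799; equality holds whenever A is normal, though it can also hold for some non-normal A.)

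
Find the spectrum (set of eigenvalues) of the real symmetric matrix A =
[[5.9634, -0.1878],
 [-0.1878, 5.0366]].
sigma(A) ≈ {5, 6}

A is real symmetric, so its spectrum consists of real eigenvalues. Expanding the characteristic polynomial of the displayed matrix gives
  det(λ I - A) = p(λ) = λ^2 + (-11)λ + (30).
Solving p(λ) = 0 yields eigenvalues ≈ 5, 6. (A is shown rounded to 4 decimals, so these recover the underlying integer eigenvalues to within that precision.)
Verification: the trace of A = 11 equals the sum of eigenvalues 11, and det(A) ≈ 30.0000 matches the eigenvalue product 30.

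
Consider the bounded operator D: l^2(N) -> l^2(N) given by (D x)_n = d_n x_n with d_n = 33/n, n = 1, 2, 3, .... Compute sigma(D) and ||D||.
sigma(D) = {33/n : n ≥ 1} ∪ {0}; ||D|| = 33

A bounded diagonal operator on l^2 with diagonal entries d_n has spectrum equal to the closure of {d_n : n ≥ 1}: every d_n is an eigenvalue (with eigenvector e_n), so {d_n} ⊂ sigma(D); the spectrum is closed, so its closure is too; and for lambda not in the closure, (D - lambda I) has bounded inverse (the diagonal entries 1/(d_n - lambda) are bounded). For our sequence d_n = 33/n, n = 1, 2, 3, ...:
  - {d_n} = {33/n : n ≥ 1}; the only limit point is 0
  - closure = {33/n : n ≥ 1} ∪ {0}
For the norm: a diagonal operator has ||D|| = sup_n |d_n|. Here d_n = 33/n is positive and decreasing, so sup_n |d_n| = d_1 = 33. So ||D|| = 33.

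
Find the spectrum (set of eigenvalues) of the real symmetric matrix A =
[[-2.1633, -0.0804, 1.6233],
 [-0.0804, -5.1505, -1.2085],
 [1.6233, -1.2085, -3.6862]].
sigma(A) ≈ {-6, -4, -1}

A is real symmetric, so its spectrum consists of real eigenvalues. Expanding the characteristic polynomial of the displayed matrix gives
  det(λ I - A) = p(λ) = λ^3 + (11)λ^2 + (34)λ + (24.0011).
Solving p(λ) = 0 yields eigenvalues ≈ -6, -4, -1. (A is shown rounded to 4 decimals, so these recover the underlying integer eigenvalues to within that precision.)
Verification: the trace of A = -11 equals the sum of eigenvalues -11, and det(A) ≈ -24.0011 matches the eigenvalue product -24.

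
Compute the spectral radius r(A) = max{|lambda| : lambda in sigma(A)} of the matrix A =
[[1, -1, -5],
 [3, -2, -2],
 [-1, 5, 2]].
r(A) ≈ 4.1586

The eigenvalues of A are the roots of its characteristic polynomial. With M = A (coefficients from the trace, the sum of principal 2x2 minors, and det A):
  p(λ) = det(λ I - M) = λ^3 - λ^2 + 4λ + 55.
No integer candidate from the rational root theorem (±divisors of 55) is a root, so the roots are irrational. The cubic discriminant is Δ = -85655 < 0, so there is one real root and a complex-conjugate pair. p(-4) = -41 and p(-3) = 7 have opposite signs, so a root lies in (-4, -3); Newton's method refines it to λ ≈ -3.1802. Dividing out (λ - (-3.1802)) leaves approximately λ^2 - 4.1802λ + 17.2942. For λ^2 - 4.1802λ + 17.2942 the discriminant is -51.7025. It is negative, so the remaining roots are the complex-conjugate pair λ ≈ 2.0901 ± 3.5952i. Their product equals the constant term, so |λ|^2 ≈ 17.2942 and |λ| ≈ 4.1586.
Thus the eigenvalues (to 4 decimals) are -3.1802 (modulus 3.1802); 2.0901 ± 3.5952i (modulus 4.1586). The spectral radius is the largest modulus: r(A) ≈ 4.1586. (Cross-check: r(A) ≤ ||A||_2 ≈ 7.5708; equality holds whenever A is normal, though it can also hold for some non-normal A.)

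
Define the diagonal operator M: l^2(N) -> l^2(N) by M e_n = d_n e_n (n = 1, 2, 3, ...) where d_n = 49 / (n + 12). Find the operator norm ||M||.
||M|| = 49/13 (attained at n = 1)

For M diagonal, ||M|| = sup_n |d_n| = sup_n 49/(n + 12). This is positive and strictly decreasing in n, so the supremum is attained at n = 1: d_1 = 49/(1 + 12) = 49/13. Hence ||M|| = 49/13.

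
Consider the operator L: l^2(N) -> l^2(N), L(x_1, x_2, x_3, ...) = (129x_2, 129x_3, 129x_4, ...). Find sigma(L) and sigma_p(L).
sigma(L) = closed disk {z in C : |z| ≤ 129}; sigma_p(L) = open disk {z in C : |z| < 129}

Note L = 129·V where V is the unit left shift (V x)_k = x_{k+1}; so sigma(L) = 129·sigma(V) and ||L|| = 129||V||. ||L x||^2 = 16641sum_{k≥2} |x_k|^2 ≤ 16641||x||^2, with equality on {x : x_1 = 0}, so ||L|| = 129. For any lambda with |lambda| < 129, set r = lambda/129 (|r| < 1); the vector x = (1, r, r^2, ...) is in l^2 and satisfies L x = 129(r, r^2, ...) = lambda x, so lambda is an eigenvalue. On the boundary |lambda| = 129 the geometric series diverges, so no l^2 eigenvector exists, but these lambda lie in the approximate point spectrum. Hence sigma(L) is the closed disk of radius 129 and sigma_p(L) is the open disk.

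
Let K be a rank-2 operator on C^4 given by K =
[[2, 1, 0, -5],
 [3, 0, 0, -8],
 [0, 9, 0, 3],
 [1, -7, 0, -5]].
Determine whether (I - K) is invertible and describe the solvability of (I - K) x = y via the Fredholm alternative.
(I - K) is invertible (det(I - K) = -60 ≠ 0), so for every y in C^4 the equation (I - K) x = y has a unique solution.

K has rank 2 and factors as K = U V^T = u1 v1^T + u2 v2^T with u1 = (-1, -1, -3, 2), v1 = (0, -3, 0, -1), u2 = (-2, -3, 0, -1), v2 = (-1, 1, 0, 3) (multiplying out reproduces the displayed K). The nonzero eigenvalues of U V^T coincide with those of the 2 x 2 matrix G = V^T U = [[v1·u1, v1·u2], [v2·u1, v2·u2]] = [[1, 10], [6, -4]], and by the Sylvester determinant identity det(I_4 - U V^T) = det(I_2 - V^T U) = det([[0, -10], [-6, 5]]) = (0)(5) - (-10)(-6) = -60. (Direct check: I - K =
[[-1, -1, 0, 5],
 [-3, 1, 0, 8],
 [0, -9, 1, -3],
 [-1, 7, 0, 6]]
has determinant -60.) The finite-dimensional Fredholm alternative says: either (I - K) is invertible, or ker(I - K) ≠ {0} and then range(I - K) = ker((I - K)^*)^⊥, with dim ker(I - K) = dim ker((I - K)^*). Since det(I - K) ≠ 0, 1 is not an eigenvalue of K and ker(I - K) = {0}, so we are in the first case: for every y there is a unique x = (I - K)^(-1) y. (Explicitly, by the Woodbury identity, (I - U V^T)^(-1) = I + U (I_2 - G)^(-1) V^T.)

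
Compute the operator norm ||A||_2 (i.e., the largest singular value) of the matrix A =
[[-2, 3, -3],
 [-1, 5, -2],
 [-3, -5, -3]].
||A||_2 ≈ 7.717 (= sqrt(largest eigenvalue of A^T A))

||A||_2 = sigma_max(A) = sqrt(lambda_max(A^T A)). Form the symmetric matrix M = A^T A =
[[14, 4, 17],
 [4, 59, -4],
 [17, -4, 22]].
Its characteristic polynomial (trace, sum of principal 2x2 minors, determinant of M give the coefficients) is
  p(λ) = det(λ I - M) = λ^3 - 95λ^2 + 2111λ - 1.
No integer candidate from the rational root theorem (±divisors of 1) is a root, so the roots are irrational. The cubic discriminant is Δ = 2589302784 > 0, so there are three distinct real roots. p(0) = -1 and p(1) = 2016 have opposite signs, so a root lies in (0, 1); Newton's method refines it to λ ≈ 0.0005. p(35) = 384 and p(36) = -469 have opposite signs, so a root lies in (35, 36); Newton's method refines it to λ ≈ 35.4469. p(59) = -768 and p(60) = 659 have opposite signs, so a root lies in (59, 60); Newton's method refines it to λ ≈ 59.5527. Check (Vieta): the three roots sum to 95, matching tr M = 95.
So the eigenvalues of A^T A are ≈ 0.0005, 35.4469, 59.5527 (all ≥ 0, as they must be for A^T A). The largest is λ_max ≈ 59.5527, hence ||A||_2 = sqrt(λ_max) ≈ 7.717.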